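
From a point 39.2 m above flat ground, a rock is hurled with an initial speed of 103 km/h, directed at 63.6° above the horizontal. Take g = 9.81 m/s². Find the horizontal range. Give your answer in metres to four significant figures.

Convert: 103 km/h = 103/3.6 = 28.61 m/s.
Horizontal component vₓ = 28.61 cos 63.6° = 12.72 m/s; vertical v_y0 = 28.61 sin 63.6° = 25.63 m/s.
Vertical motion (up positive, ground at y = 0): 4.905 t² − (25.63) t − 39.2 = 0, so t = (25.63 + √(25.63² + 2·9.81·39.2)) / 9.81 = (25.63 + 37.76) / 9.81 = 6.462 s.
Horizontal distance: R = vₓ t = 12.72 × 6.462 = 82.20 m.

82.20 m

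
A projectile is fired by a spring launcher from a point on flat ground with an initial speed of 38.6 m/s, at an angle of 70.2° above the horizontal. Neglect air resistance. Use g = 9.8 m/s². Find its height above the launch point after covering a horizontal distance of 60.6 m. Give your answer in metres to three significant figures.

63.1 m

Components: vₓ = 38.60 cos 70.2° = 13.08 m/s, v_y0 = 38.60 sin 70.2° = 36.32 m/s.
Time to reach x = 60.6 m: t = x/vₓ = 60.6/13.08 = 4.635 s.
Height: y = v_y0 t − ½ g t² = 36.32 × 4.635 − 4.900 × 4.635² = 168.3 − 105.3 = 63.07 m.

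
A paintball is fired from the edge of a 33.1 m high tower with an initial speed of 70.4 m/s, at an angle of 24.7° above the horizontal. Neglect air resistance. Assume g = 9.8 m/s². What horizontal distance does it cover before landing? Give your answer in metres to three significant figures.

vₓ = 70.40 cos 24.7° = 63.96 m/s; v_y0 = 70.40 sin 24.7° = 29.42 m/s.
Vertical motion (up positive, ground at y = 0): 4.900 t² − (29.42) t − 33.1 = 0, so t = (29.42 + √(29.42² + 2·9.80·33.1)) / 9.80 = (29.42 + 38.91) / 9.80 = 6.972 s.
Horizontal distance: R = vₓ t = 63.96 × 6.972 = 446.0 m.

446 m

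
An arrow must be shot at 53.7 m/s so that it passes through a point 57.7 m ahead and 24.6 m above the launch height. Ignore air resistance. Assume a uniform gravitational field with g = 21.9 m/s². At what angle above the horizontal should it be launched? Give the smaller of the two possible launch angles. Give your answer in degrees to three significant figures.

37.9°

Trajectory: y = x tanθ − g x² (1 + tan²θ)/(2v₀²). With x = 57.7, y = 24.6, v₀ = 53.7, g = 21.9:
12.64 tan²θ − 57.7 tanθ + (37.24) = 0.
tanθ = [57.7 ± √(57.7² − 4 × 12.64 × (37.24))] / (2 × 12.64) = (57.7 ± 38.03) / 25.28, giving tanθ = 0.7781 or 3.786.
θ = 37.89° or 75.20°; the smaller is 37.89°.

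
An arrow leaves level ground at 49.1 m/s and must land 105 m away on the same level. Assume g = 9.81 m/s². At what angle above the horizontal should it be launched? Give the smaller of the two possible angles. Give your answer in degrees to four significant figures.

Level-ground range R = v₀² sin(2θ)/g ⇒ sin(2θ) = gR/v₀² = 9.81 × 105 / 49.1² = 0.4273.
2θ = 25.29° or 180° − 25.29° = 154.7°, so θ = 12.65° or 77.35°.
The smaller angle is 12.65°.

12.65°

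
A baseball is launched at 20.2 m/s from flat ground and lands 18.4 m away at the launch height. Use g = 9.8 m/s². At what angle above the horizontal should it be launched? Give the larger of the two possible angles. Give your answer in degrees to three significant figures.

Level-ground range R = v₀² sin(2θ)/g ⇒ sin(2θ) = gR/v₀² = 9.80 × 18.4 / 20.2² = 0.4419.
2θ = 26.23° or 180° − 26.23° = 153.8°, so θ = 13.11° or 76.89°.
The larger angle is 76.89°.

76.9°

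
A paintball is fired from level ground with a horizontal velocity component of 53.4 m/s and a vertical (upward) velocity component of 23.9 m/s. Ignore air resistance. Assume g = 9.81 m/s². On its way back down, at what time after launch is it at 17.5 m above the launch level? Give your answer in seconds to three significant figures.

Set y = v_y0 t − ½ g t² = 17.5: 4.905 t² − 23.90 t + 17.5 = 0.
Quadratic formula: t = (23.90 ± √227.86) / 9.81 = (23.90 ± 15.10) / 9.81 → t = 0.8976 s or 3.975 s.
The descending-branch root is 3.975 s.

3.98 s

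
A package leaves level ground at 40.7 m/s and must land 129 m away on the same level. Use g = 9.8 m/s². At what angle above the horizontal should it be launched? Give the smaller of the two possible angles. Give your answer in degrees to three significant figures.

24.9°

Level-ground range R = v₀² sin(2θ)/g ⇒ sin(2θ) = gR/v₀² = 9.80 × 129 / 40.7² = 0.7632.
2θ = 49.75° or 180° − 49.75° = 130.3°, so θ = 24.87° or 65.13°.
The smaller angle is 24.87°.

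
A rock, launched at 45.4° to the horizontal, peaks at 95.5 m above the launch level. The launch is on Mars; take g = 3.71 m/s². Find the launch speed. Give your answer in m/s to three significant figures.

At the peak v_y = 0, so v_y0 = √(2gH) = √(2 × 3.71 × 95.5) = 26.62 m/s.
v_y0 = v₀ sin θ ⇒ v₀ = 26.62 / sin 45.4° = 37.39 m/s.

37.4 m/s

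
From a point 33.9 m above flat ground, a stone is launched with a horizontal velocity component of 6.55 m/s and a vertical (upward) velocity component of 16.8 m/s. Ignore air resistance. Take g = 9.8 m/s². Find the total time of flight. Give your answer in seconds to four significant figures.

The projectile lands when y = 33.9 + (16.80) t − ½·9.80·t² = 0. Positive root: t = (16.80 + √(16.80² + 2·9.80·33.9)) / 9.80 = (16.80 + 30.77) / 9.80 = 4.854 s.

4.854 s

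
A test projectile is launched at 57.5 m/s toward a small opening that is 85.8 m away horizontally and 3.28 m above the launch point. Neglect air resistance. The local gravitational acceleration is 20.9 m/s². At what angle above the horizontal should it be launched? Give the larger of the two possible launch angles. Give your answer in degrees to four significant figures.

Trajectory: y = x tanθ − g x² (1 + tan²θ)/(2v₀²). With x = 85.8, y = 3.28, v₀ = 57.5, g = 20.9:
23.27 tan²θ − 85.8 tanθ + (26.55) = 0.
tanθ = [85.8 ± √(85.8² − 4 × 23.27 × (26.55))] / (2 × 23.27) = (85.8 ± 69.93) / 46.54, giving tanθ = 0.3409 or 3.347.
θ = 18.83° or 73.36°; the larger is 73.36°.

73.36°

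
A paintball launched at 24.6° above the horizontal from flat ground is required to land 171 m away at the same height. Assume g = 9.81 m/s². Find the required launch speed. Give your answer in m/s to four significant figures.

47.07 m/s

Level-ground range: R = v₀² sin(2θ)/g, so v₀ = √(gR / sin 2θ).
v₀ = √(9.81 × 171 / sin 49.20°) = √(1678 / 0.7570) = √2216.0 = 47.07 m/s.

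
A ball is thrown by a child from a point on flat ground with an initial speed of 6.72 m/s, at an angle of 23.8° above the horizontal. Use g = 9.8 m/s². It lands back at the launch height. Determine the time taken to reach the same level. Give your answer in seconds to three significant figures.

Resolve: vₓ = 6.720 cos 23.8° = 6.149 m/s and v_y0 = 6.720 sin 23.8° = 2.712 m/s.
Landing at launch height ⇒ T = 2 v_y0 / g = 2 × 2.712 / 9.80 = 0.5534 s.

0.553 s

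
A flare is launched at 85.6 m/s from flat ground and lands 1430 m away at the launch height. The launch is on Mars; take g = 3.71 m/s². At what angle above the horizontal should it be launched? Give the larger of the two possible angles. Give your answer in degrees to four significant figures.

66.81°

From R = (v₀²/g) sin 2θ: sin 2θ = 3.71 × 1430 / 7327.4 = 0.7240.
2θ = 46.39° or 180° − 46.39° = 133.6°, so θ = 23.19° or 66.81°.
The larger angle is 66.81°.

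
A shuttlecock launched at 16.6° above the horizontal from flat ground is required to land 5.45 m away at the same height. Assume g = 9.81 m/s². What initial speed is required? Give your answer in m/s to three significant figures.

9.88 m/s

On level ground R = v₀² sin 2θ / g ⇒ v₀ = √(gR / sin 2θ).
v₀ = √(9.81 × 5.45 / sin 33.20°) = √(53.46 / 0.5476) = √97.641 = 9.881 m/s.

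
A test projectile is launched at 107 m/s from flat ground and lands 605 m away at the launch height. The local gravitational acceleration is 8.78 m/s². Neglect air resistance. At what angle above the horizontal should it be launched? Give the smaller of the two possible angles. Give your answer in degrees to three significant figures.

From R = (v₀²/g) sin 2θ: sin 2θ = 8.78 × 605 / 11449 = 0.4640.
2θ = 27.64° or 180° − 27.64° = 152.4°, so θ = 13.82° or 76.18°.
The smaller angle is 13.82°.

13.8°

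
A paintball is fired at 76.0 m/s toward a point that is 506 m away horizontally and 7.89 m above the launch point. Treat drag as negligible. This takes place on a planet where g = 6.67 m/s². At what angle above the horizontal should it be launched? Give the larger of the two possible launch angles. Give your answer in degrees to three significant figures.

72.0°

Trajectory: y = x tanθ − g x² (1 + tan²θ)/(2v₀²). With x = 506, y = 7.89, v₀ = 76.0, g = 6.67:
147.8 tan²θ − 506 tanθ + (155.7) = 0.
tanθ = [506 ± √(506² − 4 × 147.8 × (155.7))] / (2 × 147.8) = (506 ± 404.9) / 295.7, giving tanθ = 0.3419 or 3.081.
θ = 18.88° or 72.02°; the larger is 72.02°.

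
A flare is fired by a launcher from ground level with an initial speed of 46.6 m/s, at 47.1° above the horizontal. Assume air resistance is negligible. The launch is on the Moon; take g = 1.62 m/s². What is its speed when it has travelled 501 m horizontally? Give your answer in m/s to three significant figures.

32.9 m/s

Components: vₓ = 46.60 cos 47.1° = 31.72 m/s, v_y0 = 46.60 sin 47.1° = 34.14 m/s.
At x = 501 m, t = x/vₓ = 501/31.72 = 15.79 s.
Vertical velocity there: v_y = v_y0 − g t = 34.14 − 1.62 × 15.79 = 8.551 m/s.
Speed: √(vₓ² + v_y²) = √(31.72² + 8.551²) = 32.85 m/s.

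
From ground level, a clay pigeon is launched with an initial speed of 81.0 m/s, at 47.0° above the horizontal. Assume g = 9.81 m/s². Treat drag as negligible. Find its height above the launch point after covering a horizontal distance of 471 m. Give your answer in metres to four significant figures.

vₓ = 81.00 cos 47.0° = 55.24 m/s; v_y0 = 81.00 sin 47.0° = 59.24 m/s.
Time to reach x = 471 m: t = x/vₓ = 471/55.24 = 8.526 s.
Height: y = v_y0 t − ½ g t² = 59.24 × 8.526 − 4.905 × 8.526² = 505.1 − 356.6 = 148.5 m.

148.5 m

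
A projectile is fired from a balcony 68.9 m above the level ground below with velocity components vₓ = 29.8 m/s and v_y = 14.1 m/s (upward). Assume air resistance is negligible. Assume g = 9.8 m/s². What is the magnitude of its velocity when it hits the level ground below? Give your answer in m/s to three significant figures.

49.4 m/s

Vertical motion (up positive, ground at y = 0): 4.900 t² − (14.10) t − 68.9 = 0, so t = (14.10 + √(14.10² + 2·9.80·68.9)) / 9.80 = (14.10 + 39.36) / 9.80 = 5.455 s.
Vertical velocity at impact: v_y = v_y0 − g t = 14.10 − 9.80 × 5.455 = −39.36 m/s.
Speed: |v| = √(vₓ² + v_y²) = √(29.80² + 39.36²) = 49.37 m/s.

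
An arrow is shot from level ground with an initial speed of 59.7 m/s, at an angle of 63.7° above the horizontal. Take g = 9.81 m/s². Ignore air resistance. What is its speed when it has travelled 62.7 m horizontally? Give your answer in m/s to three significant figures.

vₓ = 59.70 cos 63.7° = 26.45 m/s; v_y0 = 59.70 sin 63.7° = 53.52 m/s.
x = vₓ t ⇒ t = 62.7/26.45 = 2.370 s.
Vertical velocity there: v_y = v_y0 − g t = 53.52 − 9.81 × 2.370 = 30.27 m/s.
Speed: √(vₓ² + v_y²) = √(26.45² + 30.27²) = 40.20 m/s.

40.2 m/s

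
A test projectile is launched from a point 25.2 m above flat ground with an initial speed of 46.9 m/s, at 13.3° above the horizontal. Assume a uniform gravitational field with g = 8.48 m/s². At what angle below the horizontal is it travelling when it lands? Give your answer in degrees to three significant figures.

27.1°

Components: vₓ = 46.90 cos 13.3° = 45.64 m/s, v_y0 = 46.90 sin 13.3° = 10.79 m/s.
With up positive and y = 0 at the ground: y(t) = 25.2 + (10.79) t − 4.240 t². Setting y = 0 and taking the positive root: t = [10.79 + √(10.79² + 2·8.48·25.2)] / 8.48 = (10.79 + 23.32) / 8.48 = 4.022 s.
At impact: v_y = v_y0 − g t = −23.32 m/s; vₓ = 45.64 m/s.
Angle below horizontal: arctan(|v_y|/vₓ) = arctan(23.32/45.64) = 27.06°.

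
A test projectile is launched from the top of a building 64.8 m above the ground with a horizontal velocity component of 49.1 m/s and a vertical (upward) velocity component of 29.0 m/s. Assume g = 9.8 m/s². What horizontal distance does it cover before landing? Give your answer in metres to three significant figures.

With up positive and y = 0 at the ground: y(t) = 64.8 + (29.00) t − 4.900 t². Setting y = 0 and taking the positive root: t = [29.00 + √(29.00² + 2·9.80·64.8)] / 9.80 = (29.00 + 45.95) / 9.80 = 7.648 s.
Horizontal distance: R = vₓ t = 49.10 × 7.648 = 375.5 m.

375 m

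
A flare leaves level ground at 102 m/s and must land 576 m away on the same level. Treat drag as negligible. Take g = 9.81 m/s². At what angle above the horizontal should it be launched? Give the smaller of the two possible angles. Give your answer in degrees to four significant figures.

From R = (v₀²/g) sin 2θ: sin 2θ = 9.81 × 576 / 10404 = 0.5431.
2θ = 32.90° or 180° − 32.90° = 147.1°, so θ = 16.45° or 73.55°.
The smaller angle is 16.45°.

16.45°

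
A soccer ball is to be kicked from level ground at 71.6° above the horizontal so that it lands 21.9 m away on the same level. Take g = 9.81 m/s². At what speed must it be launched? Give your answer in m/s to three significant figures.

On level ground R = v₀² sin 2θ / g ⇒ v₀ = √(gR / sin 2θ).
v₀ = √(9.81 × 21.9 / sin 143.2°) = √(214.8 / 0.5990) = √358.65 = 18.94 m/s.

18.9 m/s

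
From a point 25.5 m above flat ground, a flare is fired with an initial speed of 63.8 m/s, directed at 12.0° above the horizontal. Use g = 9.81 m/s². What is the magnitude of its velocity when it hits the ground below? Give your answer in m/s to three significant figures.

Horizontal component vₓ = 63.80 cos 12.0° = 62.41 m/s; vertical v_y0 = 63.80 sin 12.0° = 13.26 m/s.
Vertical motion (up positive, ground at y = 0): 4.905 t² − (13.26) t − 25.5 = 0, so t = (13.26 + √(13.26² + 2·9.81·25.5)) / 9.81 = (13.26 + 26.01) / 9.81 = 4.003 s.
Vertical velocity at impact: v_y = v_y0 − g t = 13.26 − 9.81 × 4.003 = −26.01 m/s.
Speed: |v| = √(vₓ² + v_y²) = √(62.41² + 26.01²) = 67.61 m/s.

67.6 m/s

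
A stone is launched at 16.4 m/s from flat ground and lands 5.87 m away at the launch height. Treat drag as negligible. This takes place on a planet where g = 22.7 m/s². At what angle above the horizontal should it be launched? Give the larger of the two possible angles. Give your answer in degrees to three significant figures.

75.2°

Level-ground range R = v₀² sin(2θ)/g ⇒ sin(2θ) = gR/v₀² = 22.7 × 5.87 / 16.4² = 0.4954.
2θ = 29.70° or 180° − 29.70° = 150.3°, so θ = 14.85° or 75.15°.
The larger angle is 75.15°.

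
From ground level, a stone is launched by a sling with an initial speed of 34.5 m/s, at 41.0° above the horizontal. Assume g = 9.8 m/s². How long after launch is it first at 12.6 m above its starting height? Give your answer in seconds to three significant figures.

Components: vₓ = 34.50 cos 41.0° = 26.04 m/s, v_y0 = 34.50 sin 41.0° = 22.63 m/s.
Require v_y0 t − ½ g t² = 12.6, i.e. 4.900 t² − 22.63 t + 12.6 = 0.
t = [22.63 ± √(22.63² − 2·9.80·12.6)] / 9.80 = (22.63 ± 16.29) / 9.80, so t = 0.6474 s or t = 3.972 s.
The first (ascending) time is 0.6474 s.

0.647 s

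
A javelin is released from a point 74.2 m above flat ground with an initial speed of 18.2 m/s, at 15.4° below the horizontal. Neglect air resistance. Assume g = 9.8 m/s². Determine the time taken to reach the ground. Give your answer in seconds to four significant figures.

3.429 s

Components: vₓ = 18.20 cos 15.4° = 17.55 m/s, v_y0 = −4.833 m/s (downward).
Vertical motion (up positive, ground at y = 0): 4.900 t² − (−4.833) t − 74.2 = 0, so t = (−4.833 + √(4.833² + 2·9.80·74.2)) / 9.80 = (−4.833 + 38.44) / 9.80 = 3.429 s.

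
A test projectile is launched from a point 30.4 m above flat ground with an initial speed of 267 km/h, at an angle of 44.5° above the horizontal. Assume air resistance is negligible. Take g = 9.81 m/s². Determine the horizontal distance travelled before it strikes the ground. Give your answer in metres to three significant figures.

Convert: 267 km/h = 267/3.6 = 74.17 m/s.
Resolve: vₓ = 74.17 cos 44.5° = 52.90 m/s and v_y0 = 74.17 sin 44.5° = 51.98 m/s.
The projectile lands when y = 30.4 + (51.98) t − ½·9.81·t² = 0. Positive root: t = (51.98 + √(51.98² + 2·9.81·30.4)) / 9.81 = (51.98 + 57.44) / 9.81 = 11.15 s.
Horizontal distance: R = vₓ t = 52.90 × 11.15 = 590.0 m.

590 m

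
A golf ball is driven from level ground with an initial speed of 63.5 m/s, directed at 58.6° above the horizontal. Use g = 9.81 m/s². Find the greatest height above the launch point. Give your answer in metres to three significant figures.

150 m

Components: vₓ = 63.50 cos 58.6° = 33.08 m/s, v_y0 = 63.50 sin 58.6° = 54.20 m/s.
Maximum height: H = v_y0² / (2g) = 54.20² / (2 × 9.81) = 149.7 m.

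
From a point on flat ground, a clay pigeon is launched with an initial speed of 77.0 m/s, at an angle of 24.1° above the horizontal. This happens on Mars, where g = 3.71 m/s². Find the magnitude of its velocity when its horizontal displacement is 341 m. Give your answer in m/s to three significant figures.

vₓ = 77.00 cos 24.1° = 70.29 m/s; v_y0 = 77.00 sin 24.1° = 31.44 m/s.
At x = 341 m, t = x/vₓ = 341/70.29 = 4.851 s.
Vertical velocity there: v_y = v_y0 − g t = 31.44 − 3.71 × 4.851 = 13.44 m/s.
Speed: √(vₓ² + v_y²) = √(70.29² + 13.44²) = 71.56 m/s.

71.6 m/s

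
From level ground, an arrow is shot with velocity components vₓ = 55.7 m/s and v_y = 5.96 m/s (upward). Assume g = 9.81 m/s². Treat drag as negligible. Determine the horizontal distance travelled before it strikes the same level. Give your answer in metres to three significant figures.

67.7 m

Time aloft: T = 2 v_y0 / g = 2 × 5.960 / 9.81 = 1.215 s.
Range: R = vₓ T = 55.70 × 1.215 = 67.68 m.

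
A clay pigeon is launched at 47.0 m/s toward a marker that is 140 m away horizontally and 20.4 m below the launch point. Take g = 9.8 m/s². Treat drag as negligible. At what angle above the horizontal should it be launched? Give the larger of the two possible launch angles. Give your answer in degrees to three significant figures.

Trajectory: y = x tanθ − g x² (1 + tan²θ)/(2v₀²). With x = 140, y = −20.4, v₀ = 47.0, g = 9.80:
43.48 tan²θ − 140 tanθ + (23.08) = 0.
tanθ = [140 ± √(140² − 4 × 43.48 × (23.08))] / (2 × 43.48) = (140 ± 124.8) / 86.95, giving tanθ = 0.1743 or 3.046.
θ = 9.885° or 71.82°; the larger is 71.82°.

71.8°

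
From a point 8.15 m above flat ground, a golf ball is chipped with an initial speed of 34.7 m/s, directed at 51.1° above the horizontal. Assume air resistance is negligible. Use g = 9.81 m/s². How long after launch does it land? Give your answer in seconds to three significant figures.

5.79 s

Resolve: vₓ = 34.70 cos 51.1° = 21.79 m/s and v_y0 = 34.70 sin 51.1° = 27.01 m/s.
The projectile lands when y = 8.15 + (27.01) t − ½·9.81·t² = 0. Positive root: t = (27.01 + √(27.01² + 2·9.81·8.15)) / 9.81 = (27.01 + 29.82) / 9.81 = 5.792 s.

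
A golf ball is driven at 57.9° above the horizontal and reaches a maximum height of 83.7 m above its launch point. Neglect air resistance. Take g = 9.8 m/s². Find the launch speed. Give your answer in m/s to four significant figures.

47.81 m/s

At the peak v_y = 0, so v_y0 = √(2gH) = √(2 × 9.80 × 83.7) = 40.50 m/s.
v_y0 = v₀ sin θ ⇒ v₀ = 40.50 / sin 57.9° = 47.81 m/s.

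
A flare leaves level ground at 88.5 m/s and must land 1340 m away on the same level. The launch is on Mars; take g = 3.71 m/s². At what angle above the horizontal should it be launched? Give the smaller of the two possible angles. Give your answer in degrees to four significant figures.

19.70°

From R = (v₀²/g) sin 2θ: sin 2θ = 3.71 × 1340 / 7832.2 = 0.6347.
2θ = 39.40° or 180° − 39.40° = 140.6°, so θ = 19.70° or 70.30°.
The smaller angle is 19.70°.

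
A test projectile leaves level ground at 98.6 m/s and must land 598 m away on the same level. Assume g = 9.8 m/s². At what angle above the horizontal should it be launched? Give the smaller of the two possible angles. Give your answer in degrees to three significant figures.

18.5°

From R = (v₀²/g) sin 2θ: sin 2θ = 9.80 × 598 / 9722.0 = 0.6028.
2θ = 37.07° or 180° − 37.07° = 142.9°, so θ = 18.54° or 71.46°.
The smaller angle is 18.54°.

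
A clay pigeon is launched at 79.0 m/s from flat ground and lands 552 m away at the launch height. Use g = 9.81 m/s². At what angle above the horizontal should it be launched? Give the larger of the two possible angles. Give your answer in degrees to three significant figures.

59.9°

Level-ground range R = v₀² sin(2θ)/g ⇒ sin(2θ) = gR/v₀² = 9.81 × 552 / 79.0² = 0.8677.
2θ = 60.19° or 180° − 60.19° = 119.8°, so θ = 30.09° or 59.91°.
The larger angle is 59.91°.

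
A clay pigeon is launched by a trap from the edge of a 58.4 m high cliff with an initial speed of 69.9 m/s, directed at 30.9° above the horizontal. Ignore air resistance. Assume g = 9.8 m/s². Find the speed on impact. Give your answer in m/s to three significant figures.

Components: vₓ = 69.90 cos 30.9° = 59.98 m/s, v_y0 = 69.90 sin 30.9° = 35.90 m/s.
With up positive and y = 0 at the ground: y(t) = 58.4 + (35.90) t − 4.900 t². Setting y = 0 and taking the positive root: t = [35.90 + √(35.90² + 2·9.80·58.4)] / 9.80 = (35.90 + 49.33) / 9.80 = 8.696 s.
Vertical velocity at impact: v_y = v_y0 − g t = 35.90 − 9.80 × 8.696 = −49.33 m/s.
Speed: |v| = √(vₓ² + v_y²) = √(59.98² + 49.33²) = 77.66 m/s.

77.7 m/s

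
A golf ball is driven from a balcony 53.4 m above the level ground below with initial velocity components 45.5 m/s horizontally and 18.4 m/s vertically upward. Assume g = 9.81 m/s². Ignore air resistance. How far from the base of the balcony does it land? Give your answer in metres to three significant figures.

258 m

Vertical motion (up positive, ground at y = 0): 4.905 t² − (18.40) t − 53.4 = 0, so t = (18.40 + √(18.40² + 2·9.81·53.4)) / 9.81 = (18.40 + 37.23) / 9.81 = 5.671 s.
Horizontal distance: R = vₓ t = 45.50 × 5.671 = 258.0 m.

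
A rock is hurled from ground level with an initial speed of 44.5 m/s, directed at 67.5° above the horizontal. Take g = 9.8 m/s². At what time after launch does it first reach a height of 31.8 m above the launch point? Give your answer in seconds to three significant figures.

0.862 s

vₓ = 44.50 cos 67.5° = 17.03 m/s; v_y0 = 44.50 sin 67.5° = 41.11 m/s.
Require v_y0 t − ½ g t² = 31.8, i.e. 4.900 t² − 41.11 t + 31.8 = 0.
Quadratic formula: t = (41.11 ± √1067.0) / 9.80 = (41.11 ± 32.66) / 9.80 → t = 0.8621 s or 7.528 s.
The first (ascending) time is 0.8621 s.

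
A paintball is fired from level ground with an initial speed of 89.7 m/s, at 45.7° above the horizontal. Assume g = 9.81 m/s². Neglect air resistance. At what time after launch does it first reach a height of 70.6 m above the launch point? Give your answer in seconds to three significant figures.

1.21 s

vₓ = 89.70 cos 45.7° = 62.65 m/s; v_y0 = 89.70 sin 45.7° = 64.20 m/s.
Require v_y0 t − ½ g t² = 70.6, i.e. 4.905 t² − 64.20 t + 70.6 = 0.
Quadratic formula: t = (64.20 ± √2736.2) / 9.81 = (64.20 ± 52.31) / 9.81 → t = 1.212 s or 11.88 s.
The first (ascending) time is 1.212 s.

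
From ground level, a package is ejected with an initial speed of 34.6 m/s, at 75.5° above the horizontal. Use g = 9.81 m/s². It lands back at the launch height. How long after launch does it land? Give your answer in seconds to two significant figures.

6.8 s

Horizontal component vₓ = 34.60 cos 75.5° = 8.663 m/s; vertical v_y0 = 34.60 sin 75.5° = 33.50 m/s.
Time of flight on level ground: T = 2 v_y0 / g = 2 × 33.50 / 9.81 = 6.829 s.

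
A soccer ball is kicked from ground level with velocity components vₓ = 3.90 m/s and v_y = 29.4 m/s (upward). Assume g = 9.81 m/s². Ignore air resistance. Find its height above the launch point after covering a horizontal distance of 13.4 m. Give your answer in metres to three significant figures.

43.1 m

Time to reach x = 13.4 m: t = x/vₓ = 13.4/3.900 = 3.436 s.
Height: y = v_y0 t − ½ g t² = 29.40 × 3.436 − 4.905 × 3.436² = 101.0 − 57.91 = 43.11 m.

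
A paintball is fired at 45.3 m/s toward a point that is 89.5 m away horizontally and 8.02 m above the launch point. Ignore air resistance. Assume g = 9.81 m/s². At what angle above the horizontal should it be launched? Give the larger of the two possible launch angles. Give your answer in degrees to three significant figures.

Trajectory: y = x tanθ − g x² (1 + tan²θ)/(2v₀²). With x = 89.5, y = 8.02, v₀ = 45.3, g = 9.81:
19.15 tan²θ − 89.5 tanθ + (27.17) = 0.
tanθ = [89.5 ± √(89.5² − 4 × 19.15 × (27.17))] / (2 × 19.15) = (89.5 ± 77.00) / 38.29, giving tanθ = 0.3263 or 4.348.
θ = 18.07° or 77.05°; the larger is 77.05°.

77.0°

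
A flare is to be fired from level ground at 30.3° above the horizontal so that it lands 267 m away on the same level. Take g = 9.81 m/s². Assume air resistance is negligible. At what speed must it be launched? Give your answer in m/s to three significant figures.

54.8 m/s

Level-ground range: R = v₀² sin(2θ)/g, so v₀ = √(gR / sin 2θ).
v₀ = √(9.81 × 267 / sin 60.60°) = √(2619 / 0.8712) = √3006.5 = 54.83 m/s.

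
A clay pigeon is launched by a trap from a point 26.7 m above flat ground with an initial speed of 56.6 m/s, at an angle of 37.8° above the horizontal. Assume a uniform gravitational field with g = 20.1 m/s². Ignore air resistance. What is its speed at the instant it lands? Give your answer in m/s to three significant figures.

65.4 m/s

Components: vₓ = 56.60 cos 37.8° = 44.72 m/s, v_y0 = 56.60 sin 37.8° = 34.69 m/s.
The projectile lands when y = 26.7 + (34.69) t − ½·20.1·t² = 0. Positive root: t = (34.69 + √(34.69² + 2·20.1·26.7)) / 20.1 = (34.69 + 47.72) / 20.1 = 4.100 s.
Vertical velocity at impact: v_y = v_y0 − g t = 34.69 − 20.1 × 4.100 = −47.72 m/s.
Speed: |v| = √(vₓ² + v_y²) = √(44.72² + 47.72²) = 65.40 m/s.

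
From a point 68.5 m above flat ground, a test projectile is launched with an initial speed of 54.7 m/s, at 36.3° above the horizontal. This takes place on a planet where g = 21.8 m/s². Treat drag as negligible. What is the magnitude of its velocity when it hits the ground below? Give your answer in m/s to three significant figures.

Horizontal component vₓ = 54.70 cos 36.3° = 44.08 m/s; vertical v_y0 = 54.70 sin 36.3° = 32.38 m/s.
The projectile lands when y = 68.5 + (32.38) t − ½·21.8·t² = 0. Positive root: t = (32.38 + √(32.38² + 2·21.8·68.5)) / 21.8 = (32.38 + 63.52) / 21.8 = 4.399 s.
Vertical velocity at impact: v_y = v_y0 − g t = 32.38 − 21.8 × 4.399 = −63.52 m/s.
Speed: |v| = √(vₓ² + v_y²) = √(44.08² + 63.52²) = 77.32 m/s.

77.3 m/s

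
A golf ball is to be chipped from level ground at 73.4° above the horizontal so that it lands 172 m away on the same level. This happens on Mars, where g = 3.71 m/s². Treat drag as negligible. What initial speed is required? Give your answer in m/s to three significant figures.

34.1 m/s

On level ground R = v₀² sin 2θ / g ⇒ v₀ = √(gR / sin 2θ).
v₀ = √(3.71 × 172 / sin 146.8°) = √(638.1 / 0.5476) = √1165.4 = 34.14 m/s.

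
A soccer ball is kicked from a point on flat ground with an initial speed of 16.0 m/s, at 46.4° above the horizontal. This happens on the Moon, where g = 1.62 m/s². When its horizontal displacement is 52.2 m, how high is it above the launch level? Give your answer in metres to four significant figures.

vₓ = 16.00 cos 46.4° = 11.03 m/s; v_y0 = 16.00 sin 46.4° = 11.59 m/s.
x = vₓ t ⇒ t = 52.2/11.03 = 4.731 s.
Height: y = v_y0 t − ½ g t² = 11.59 × 4.731 − 0.8100 × 4.731² = 54.82 − 18.13 = 36.69 m.

36.69 m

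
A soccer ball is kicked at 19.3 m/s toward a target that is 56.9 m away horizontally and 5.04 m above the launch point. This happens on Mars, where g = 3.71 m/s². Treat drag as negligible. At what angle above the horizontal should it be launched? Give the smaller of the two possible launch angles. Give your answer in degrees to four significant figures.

22.91°

Trajectory: y = x tanθ − g x² (1 + tan²θ)/(2v₀²). With x = 56.9, y = 5.04, v₀ = 19.3, g = 3.71:
16.12 tan²θ − 56.9 tanθ + (21.16) = 0.
tanθ = [56.9 ± √(56.9² − 4 × 16.12 × (21.16))] / (2 × 16.12) = (56.9 ± 43.27) / 32.25, giving tanθ = 0.4225 or 3.107.
θ = 22.91° or 72.16°; the smaller is 22.91°.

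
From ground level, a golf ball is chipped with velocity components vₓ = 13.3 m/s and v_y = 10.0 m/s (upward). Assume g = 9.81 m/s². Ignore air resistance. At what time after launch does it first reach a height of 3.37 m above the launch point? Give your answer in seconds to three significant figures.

0.426 s

Set y = v_y0 t − ½ g t² = 3.37: 4.905 t² − 10.00 t + 3.37 = 0.
t = [10.00 ± √(10.00² − 2·9.81·3.37)] / 9.81 = (10.00 ± 5.821) / 9.81, so t = 0.4260 s or t = 1.613 s.
The first (ascending) time is 0.4260 s.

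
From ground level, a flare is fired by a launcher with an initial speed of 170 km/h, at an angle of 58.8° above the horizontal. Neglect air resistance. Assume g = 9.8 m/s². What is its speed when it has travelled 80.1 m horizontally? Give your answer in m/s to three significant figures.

25.8 m/s

Convert: 170 km/h = 170/3.6 = 47.22 m/s.
vₓ = 47.22 cos 58.8° = 24.46 m/s; v_y0 = 47.22 sin 58.8° = 40.39 m/s.
At x = 80.1 m, t = x/vₓ = 80.1/24.46 = 3.274 s.
Vertical velocity there: v_y = v_y0 − g t = 40.39 − 9.80 × 3.274 = 8.303 m/s.
Speed: √(vₓ² + v_y²) = √(24.46² + 8.303²) = 25.83 m/s.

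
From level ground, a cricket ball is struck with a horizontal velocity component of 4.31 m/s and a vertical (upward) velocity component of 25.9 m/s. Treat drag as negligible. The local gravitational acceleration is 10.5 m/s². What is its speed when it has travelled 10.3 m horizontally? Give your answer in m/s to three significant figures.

4.38 m/s

Time to reach x = 10.3 m: t = x/vₓ = 10.3/4.310 = 2.390 s.
Vertical velocity there: v_y = v_y0 − g t = 25.90 − 10.5 × 2.390 = 0.8072 m/s.
Speed: √(vₓ² + v_y²) = √(4.310² + 0.8072²) = 4.385 m/s.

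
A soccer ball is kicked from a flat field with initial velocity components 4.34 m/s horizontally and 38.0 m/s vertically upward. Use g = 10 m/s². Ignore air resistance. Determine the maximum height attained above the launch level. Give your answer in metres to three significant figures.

Maximum height: H = v_y0² / (2g) = 38.00² / (2 × 10.0) = 72.20 m.

72.2 m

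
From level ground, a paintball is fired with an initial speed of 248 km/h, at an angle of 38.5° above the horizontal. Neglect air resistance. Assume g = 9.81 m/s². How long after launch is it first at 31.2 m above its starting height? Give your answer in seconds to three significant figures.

0.801 s

Convert: 248 km/h = 248/3.6 = 68.89 m/s.
Components: vₓ = 68.89 cos 38.5° = 53.91 m/s, v_y0 = 68.89 sin 38.5° = 42.88 m/s.
Height y(t) = 42.88 t − 4.905 t² = 31.2 gives 4.905 t² − 42.88 t + 31.2 = 0.
Quadratic formula: t = (42.88 ± √1226.9) / 9.81 = (42.88 ± 35.03) / 9.81 → t = 0.8009 s or 7.942 s.
The first (ascending) time is 0.8009 s.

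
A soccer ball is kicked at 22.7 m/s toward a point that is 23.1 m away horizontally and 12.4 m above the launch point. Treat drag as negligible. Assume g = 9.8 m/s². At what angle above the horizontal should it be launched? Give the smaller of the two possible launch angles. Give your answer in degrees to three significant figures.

Trajectory: y = x tanθ − g x² (1 + tan²θ)/(2v₀²). With x = 23.1, y = 12.4, v₀ = 22.7, g = 9.80:
5.074 tan²θ − 23.1 tanθ + (17.47) = 0.
tanθ = [23.1 ± √(23.1² − 4 × 5.074 × (17.47))] / (2 × 5.074) = (23.1 ± 13.38) / 10.15, giving tanθ = 0.9581 or 3.594.
θ = 43.77° or 74.45°; the smaller is 43.77°.

43.8°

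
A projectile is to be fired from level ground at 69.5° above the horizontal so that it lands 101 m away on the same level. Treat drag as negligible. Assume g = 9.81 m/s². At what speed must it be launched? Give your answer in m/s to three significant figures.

38.9 m/s

Level-ground range: R = v₀² sin(2θ)/g, so v₀ = √(gR / sin 2θ).
v₀ = √(9.81 × 101 / sin 139.0°) = √(990.8 / 0.6561) = √1510.2 = 38.86 m/s.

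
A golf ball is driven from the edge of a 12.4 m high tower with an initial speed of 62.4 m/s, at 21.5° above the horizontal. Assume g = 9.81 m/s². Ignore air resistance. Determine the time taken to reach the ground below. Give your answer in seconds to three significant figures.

5.15 s

Horizontal component vₓ = 62.40 cos 21.5° = 58.06 m/s; vertical v_y0 = 62.40 sin 21.5° = 22.87 m/s.
Vertical motion (up positive, ground at y = 0): 4.905 t² − (22.87) t − 12.4 = 0, so t = (22.87 + √(22.87² + 2·9.81·12.4)) / 9.81 = (22.87 + 27.68) / 9.81 = 5.153 s.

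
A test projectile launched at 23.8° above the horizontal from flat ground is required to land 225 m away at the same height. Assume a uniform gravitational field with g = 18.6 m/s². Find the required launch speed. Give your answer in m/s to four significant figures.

75.28 m/s

On level ground R = v₀² sin 2θ / g ⇒ v₀ = √(gR / sin 2θ).
v₀ = √(18.6 × 225 / sin 47.60°) = √(4185 / 0.7385) = √5667.2 = 75.28 m/s.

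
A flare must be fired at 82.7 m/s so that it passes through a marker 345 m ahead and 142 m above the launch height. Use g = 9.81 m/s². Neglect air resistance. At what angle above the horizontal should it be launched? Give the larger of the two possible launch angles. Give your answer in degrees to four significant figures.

Trajectory: y = x tanθ − g x² (1 + tan²θ)/(2v₀²). With x = 345, y = 142, v₀ = 82.7, g = 9.81:
85.36 tan²θ − 345 tanθ + (227.4) = 0.
tanθ = [345 ± √(345² − 4 × 85.36 × (227.4))] / (2 × 85.36) = (345 ± 203.5) / 170.7, giving tanθ = 0.8291 or 3.212.
θ = 39.66° or 72.71°; the larger is 72.71°.

72.71°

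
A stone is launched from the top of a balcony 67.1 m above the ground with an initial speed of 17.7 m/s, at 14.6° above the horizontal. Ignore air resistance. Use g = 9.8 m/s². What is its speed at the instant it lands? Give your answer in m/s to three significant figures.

40.4 m/s

vₓ = 17.70 cos 14.6° = 17.13 m/s; v_y0 = 17.70 sin 14.6° = 4.462 m/s.
With up positive and y = 0 at the ground: y(t) = 67.1 + (4.462) t − 4.900 t². Setting y = 0 and taking the positive root: t = [4.462 + √(4.462² + 2·9.80·67.1)] / 9.80 = (4.462 + 36.54) / 9.80 = 4.184 s.
Vertical velocity at impact: v_y = v_y0 − g t = 4.462 − 9.80 × 4.184 = −36.54 m/s.
Speed: |v| = √(vₓ² + v_y²) = √(17.13² + 36.54²) = 40.35 m/s.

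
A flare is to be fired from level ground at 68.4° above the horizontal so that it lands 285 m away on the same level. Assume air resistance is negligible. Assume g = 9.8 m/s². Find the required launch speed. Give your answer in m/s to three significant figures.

63.9 m/s

On level ground R = v₀² sin 2θ / g ⇒ v₀ = √(gR / sin 2θ).
v₀ = √(9.80 × 285 / sin 136.8°) = √(2793 / 0.6845) = √4080.1 = 63.88 m/s.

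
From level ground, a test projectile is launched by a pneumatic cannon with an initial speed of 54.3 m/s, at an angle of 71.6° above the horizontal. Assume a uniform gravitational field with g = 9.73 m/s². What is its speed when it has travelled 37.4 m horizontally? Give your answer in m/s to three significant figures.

34.8 m/s

Components: vₓ = 54.30 cos 71.6° = 17.14 m/s, v_y0 = 54.30 sin 71.6° = 51.52 m/s.
Time to reach x = 37.4 m: t = x/vₓ = 37.4/17.14 = 2.182 s.
Vertical velocity there: v_y = v_y0 − g t = 51.52 − 9.73 × 2.182 = 30.29 m/s.
Speed: √(vₓ² + v_y²) = √(17.14² + 30.29²) = 34.81 m/s.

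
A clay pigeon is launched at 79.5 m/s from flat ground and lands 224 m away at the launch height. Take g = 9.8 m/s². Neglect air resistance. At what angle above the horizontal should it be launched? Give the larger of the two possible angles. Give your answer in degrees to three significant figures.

79.8°

Level-ground range R = v₀² sin(2θ)/g ⇒ sin(2θ) = gR/v₀² = 9.80 × 224 / 79.5² = 0.3473.
2θ = 20.32° or 180° − 20.32° = 159.7°, so θ = 10.16° or 79.84°.
The larger angle is 79.84°.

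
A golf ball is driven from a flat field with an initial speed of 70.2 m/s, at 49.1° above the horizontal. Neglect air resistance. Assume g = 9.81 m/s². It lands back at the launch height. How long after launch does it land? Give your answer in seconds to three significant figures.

Horizontal component vₓ = 70.20 cos 49.1° = 45.96 m/s; vertical v_y0 = 70.20 sin 49.1° = 53.06 m/s.
It returns to y = 0 when t = 2 v_y0 / g = 2(53.06)/9.81 = 10.82 s.

10.8 s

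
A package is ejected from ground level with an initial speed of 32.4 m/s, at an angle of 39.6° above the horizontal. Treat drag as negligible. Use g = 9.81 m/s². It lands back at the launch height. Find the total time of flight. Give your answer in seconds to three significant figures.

4.21 s

vₓ = 32.40 cos 39.6° = 24.96 m/s; v_y0 = 32.40 sin 39.6° = 20.65 m/s.
Time of flight on level ground: T = 2 v_y0 / g = 2 × 20.65 / 9.81 = 4.211 s.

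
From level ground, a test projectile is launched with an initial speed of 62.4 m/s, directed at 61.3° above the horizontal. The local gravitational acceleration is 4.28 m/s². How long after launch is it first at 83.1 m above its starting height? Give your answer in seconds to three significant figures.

Horizontal component vₓ = 62.40 cos 61.3° = 29.97 m/s; vertical v_y0 = 62.40 sin 61.3° = 54.73 m/s.
Height y(t) = 54.73 t − 2.140 t² = 83.1 gives 2.140 t² − 54.73 t + 83.1 = 0.
Quadratic formula: t = (54.73 ± √2284.5) / 4.28 = (54.73 ± 47.80) / 4.28 → t = 1.621 s or 23.96 s.
The first (ascending) time is 1.621 s.

1.62 s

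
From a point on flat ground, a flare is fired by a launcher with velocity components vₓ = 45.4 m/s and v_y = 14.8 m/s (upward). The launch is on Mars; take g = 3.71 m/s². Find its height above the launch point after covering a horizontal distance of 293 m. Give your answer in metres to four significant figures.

x = vₓ t ⇒ t = 293/45.40 = 6.454 s.
Height: y = v_y0 t − ½ g t² = 14.80 × 6.454 − 1.855 × 6.454² = 95.52 − 77.26 = 18.25 m.

18.25 m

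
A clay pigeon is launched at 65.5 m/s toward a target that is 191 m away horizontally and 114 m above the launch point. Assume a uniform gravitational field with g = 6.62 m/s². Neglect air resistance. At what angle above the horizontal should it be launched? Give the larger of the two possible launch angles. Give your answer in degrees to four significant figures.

80.44°

Trajectory: y = x tanθ − g x² (1 + tan²θ)/(2v₀²). With x = 191, y = 114, v₀ = 65.5, g = 6.62:
28.15 tan²θ − 191 tanθ + (142.1) = 0.
tanθ = [191 ± √(191² − 4 × 28.15 × (142.1))] / (2 × 28.15) = (191 ± 143.1) / 56.29, giving tanθ = 0.8509 or 5.935.
θ = 40.39° or 80.44°; the larger is 80.44°.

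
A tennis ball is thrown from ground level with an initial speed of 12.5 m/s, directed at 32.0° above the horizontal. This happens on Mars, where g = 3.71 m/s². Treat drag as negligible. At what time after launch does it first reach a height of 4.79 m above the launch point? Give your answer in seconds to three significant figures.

1.01 s

Resolve: vₓ = 12.50 cos 32.0° = 10.60 m/s and v_y0 = 12.50 sin 32.0° = 6.624 m/s.
Require v_y0 t − ½ g t² = 4.79, i.e. 1.855 t² − 6.624 t + 4.79 = 0.
Quadratic formula: t = (6.624 ± √8.3355) / 3.71 = (6.624 ± 2.887) / 3.71 → t = 1.007 s or 2.564 s.
The first (ascending) time is 1.007 s.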